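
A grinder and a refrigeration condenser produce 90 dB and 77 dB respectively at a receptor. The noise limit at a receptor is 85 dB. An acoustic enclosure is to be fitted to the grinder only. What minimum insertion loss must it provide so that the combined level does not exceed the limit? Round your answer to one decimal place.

Everything except the grinder sums to 10^(77/10) = 5.012e+07 in linear terms, 77.00 dB.
To meet 85 dB overall, the treated grinder may contribute at most 10^(85/10) − 5.012e+07 = 2.661e+08, i.e. 84.25 dB.
Required insertion loss = 90 − 84.25 = 5.75 dB.

5.7 dB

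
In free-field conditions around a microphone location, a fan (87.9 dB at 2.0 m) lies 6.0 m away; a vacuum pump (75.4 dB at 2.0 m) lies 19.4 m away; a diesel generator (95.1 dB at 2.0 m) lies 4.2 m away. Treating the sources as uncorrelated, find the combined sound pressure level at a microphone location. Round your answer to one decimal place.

Apply inverse-square spreading to bring every level to the receiver, then sum 10^(L/10).
fan: 87.9 − 20·log₁₀(6.0/2.0) = 87.9 − 9.54 = 78.36 dB.
vacuum pump: 75.4 − 20·log₁₀(19.4/2.0) = 75.4 − 19.74 = 55.66 dB.
diesel generator: 95.1 − 20·log₁₀(4.2/2.0) = 95.1 − 6.44 = 88.66 dB.
Σ 10^(L/10) = 8.027e+08 → L_total = 10·log₁₀(8.027e+08) = 89.05 dB.

89.0 dB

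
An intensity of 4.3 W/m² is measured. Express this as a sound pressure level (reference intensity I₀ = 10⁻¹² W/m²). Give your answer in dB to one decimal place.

126.3 dB

L = 10·log₁₀(I/I₀) = 10·log₁₀(4.3/10⁻¹²) = 10·log₁₀(4.3×10^12).
L = 10·(0.6335 + 12) = 126.33 dB.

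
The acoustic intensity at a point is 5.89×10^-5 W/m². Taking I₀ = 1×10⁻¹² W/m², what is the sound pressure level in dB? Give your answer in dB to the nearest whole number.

I/I₀ = 5.89×10^-5/10⁻¹² = 5.89×10^7, and L = 10·log₁₀(I/I₀).
L = 10·(0.7701 + 7) = 77.70 dB.

78 dB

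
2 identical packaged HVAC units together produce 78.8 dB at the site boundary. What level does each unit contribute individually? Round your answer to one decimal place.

2 equal contributions raise the level by 10·log₁₀ 2 = 3.010 dB, so each unit alone gives 78.8 − 3.010.

75.8 dB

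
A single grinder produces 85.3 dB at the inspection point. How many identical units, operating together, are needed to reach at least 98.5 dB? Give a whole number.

21

N identical sources give L₁ + 10·log₁₀ N, so require 10·log₁₀ N ≥ 98.5 − 85.3 = 13.2 dB.
N ≥ 10^(13.2/10) = 20.893, so N = 21.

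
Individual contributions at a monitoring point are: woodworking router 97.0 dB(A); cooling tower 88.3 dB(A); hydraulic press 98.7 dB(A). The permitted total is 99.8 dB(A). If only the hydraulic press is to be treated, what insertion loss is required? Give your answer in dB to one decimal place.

2.8 dB

Everything except the hydraulic press sums to 10^(97.0/10) + 10^(88.3/10) = 5.688e+09 in linear terms, 97.55 dB(A).
To meet 99.8 dB(A) overall, the treated hydraulic press may contribute at most 10^(99.8/10) − 5.688e+09 = 3.862e+09, i.e. 95.87 dB(A).
So the hydraulic press must be reduced from 98.7 to 95.87 dB(A): IL = 2.83 dB.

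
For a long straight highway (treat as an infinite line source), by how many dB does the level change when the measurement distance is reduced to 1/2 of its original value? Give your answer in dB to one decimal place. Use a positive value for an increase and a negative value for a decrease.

A line source loses 3 dB per doubling of distance; generally ΔL = −10·log₁₀(r₂/r₁).
ΔL = −10·log₁₀(0.5) = +3.01 dB.

+3.0 dB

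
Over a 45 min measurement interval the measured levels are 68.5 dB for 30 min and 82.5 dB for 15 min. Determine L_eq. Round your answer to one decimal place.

The energy average is taken in the linear domain: L_eq = 10·log₁₀[(Σ tᵢ·10^(Lᵢ/10))/T], T = 45 min.
Σ tᵢ·10^(Lᵢ/10) = 30·10^(68.5/10) + 15·10^(82.5/10) = 2.880e+09.
L_eq = 10·log₁₀(2.880e+09/45) = 78.06 dB.

78.1 dB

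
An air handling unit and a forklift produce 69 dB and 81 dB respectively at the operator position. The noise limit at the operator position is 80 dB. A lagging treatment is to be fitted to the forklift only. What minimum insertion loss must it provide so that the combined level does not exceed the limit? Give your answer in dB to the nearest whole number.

Fixed contribution from the other source: Σ 10^(L/10) = 10^(69/10) = 7.943e+06 (69.00 dB).
The limit corresponds to 10^(80/10) = 1.000e+08; subtracting the fixed part leaves 9.206e+07 for the forklift, i.e. 79.64 dB.
So the forklift must be reduced from 81 to 79.64 dB: IL = 1.36 dB.

1 dB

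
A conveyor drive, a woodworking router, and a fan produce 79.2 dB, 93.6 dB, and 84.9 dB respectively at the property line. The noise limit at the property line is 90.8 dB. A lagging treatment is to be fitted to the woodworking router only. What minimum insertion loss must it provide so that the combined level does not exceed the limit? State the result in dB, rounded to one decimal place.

4.5 dB

The untreated sources together contribute 10^(79.2/10) + 10^(84.9/10) = 3.922e+08, i.e. 85.94 dB.
To meet 90.8 dB overall, the treated woodworking router may contribute at most 10^(90.8/10) − 3.922e+08 = 8.101e+08, i.e. 89.09 dB.
So the woodworking router must be reduced from 93.6 to 89.09 dB: IL = 4.51 dB.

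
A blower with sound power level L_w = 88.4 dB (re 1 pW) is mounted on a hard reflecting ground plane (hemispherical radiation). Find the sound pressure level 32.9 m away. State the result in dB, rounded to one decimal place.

50.1 dB

Free-field hemispherical radiation: L_p = L_w − 10·log₁₀(2π·r²), r = 32.9 m.
2π·r² = 6801 m², 10·log₁₀ of that is 38.326 dB.
L_p = 88.4 − 38.326 = 50.07 dB.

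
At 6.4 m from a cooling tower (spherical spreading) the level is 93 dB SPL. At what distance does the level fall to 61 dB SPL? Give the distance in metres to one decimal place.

254.8 m

For a point source L₁ − L₂ = 20·log₁₀(r₂/r₁), so r₂ = r₁·10^((L₁−L₂)/20).
r₂ = 6.4·10^((93−61)/20) = 6.4·10^(32.0/20) = 254.79 m.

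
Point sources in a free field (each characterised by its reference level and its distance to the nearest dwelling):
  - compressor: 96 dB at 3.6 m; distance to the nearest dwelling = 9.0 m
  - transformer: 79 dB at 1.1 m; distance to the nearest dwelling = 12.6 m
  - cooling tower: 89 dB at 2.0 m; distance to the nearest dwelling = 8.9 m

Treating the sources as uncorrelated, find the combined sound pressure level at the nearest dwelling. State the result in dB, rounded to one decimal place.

88.3 dB

Propagate each source to the receiver with L = L_ref − 20·log₁₀(r/r_ref), then add intensities.
compressor: 96 − 20·log₁₀(9.0/3.6) = 96 − 7.96 = 88.04 dB.
transformer: 79 − 20·log₁₀(12.6/1.1) = 79 − 21.18 = 57.82 dB.
cooling tower: 89 − 20·log₁₀(8.9/2.0) = 89 − 12.97 = 76.03 dB.
Σ 10^(L/10) = 6.777e+08 → L_total = 10·log₁₀(6.777e+08) = 88.31 dB.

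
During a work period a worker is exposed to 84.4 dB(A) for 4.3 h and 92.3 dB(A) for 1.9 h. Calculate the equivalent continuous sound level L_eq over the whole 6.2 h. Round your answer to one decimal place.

L_eq = 10·log₁₀[(1/T)·Σ tᵢ·10^(Lᵢ/10)] with T = 6.2 h.
Σ tᵢ·10^(Lᵢ/10) = 4.3·10^(84.4/10) + 1.9·10^(92.3/10) = 4.411e+09.
L_eq = 10·log₁₀(4.411e+09/6.2) = 88.52 dB(A).

88.5 dB(A)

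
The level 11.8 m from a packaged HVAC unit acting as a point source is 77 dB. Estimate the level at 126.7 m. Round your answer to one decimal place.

Spherical spreading from a point source gives a 20·log₁₀(r₂/r₁) drop.
L₂ = 77 − 20·log₁₀(126.7/11.8) = 77 − 20.618 = 56.38 dB.

56.4 dB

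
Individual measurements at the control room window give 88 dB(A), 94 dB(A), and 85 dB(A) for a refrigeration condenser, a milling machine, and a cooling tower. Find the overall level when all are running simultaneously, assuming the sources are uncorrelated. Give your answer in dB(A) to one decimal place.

For uncorrelated sources the intensities add, so convert each level to linear form, sum, and take 10·log₁₀ of the total.
Σ 10^(L/10) = 10^(88/10) + 10^(94/10) + 10^(85/10) = 3.459e+09.
L_total = 10·log₁₀(3.459e+09) = 95.39 dB(A).

95.4 dB(A)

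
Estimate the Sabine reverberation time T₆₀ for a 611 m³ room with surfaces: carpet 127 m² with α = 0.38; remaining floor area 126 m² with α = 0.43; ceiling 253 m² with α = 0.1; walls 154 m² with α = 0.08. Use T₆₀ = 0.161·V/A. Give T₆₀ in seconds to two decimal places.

0.70 s

Total absorption A = 127·0.38 + 126·0.43 + 253·0.1 + 154·0.08 = 140.06 m² sabins.
T₆₀ = 0.161·V/A = 0.161·611/140.06 = 0.702 s.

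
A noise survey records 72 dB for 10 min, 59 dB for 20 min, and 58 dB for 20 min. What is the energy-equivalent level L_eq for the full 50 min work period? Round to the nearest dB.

The energy average is taken in the linear domain: L_eq = 10·log₁₀[(Σ tᵢ·10^(Lᵢ/10))/T], T = 50 min.
Σ tᵢ·10^(Lᵢ/10) = 10·10^(72/10) + 20·10^(59/10) + 20·10^(58/10) = 1.870e+08.
L_eq = 10·log₁₀(1.870e+08/50) = 65.73 dB.

66 dB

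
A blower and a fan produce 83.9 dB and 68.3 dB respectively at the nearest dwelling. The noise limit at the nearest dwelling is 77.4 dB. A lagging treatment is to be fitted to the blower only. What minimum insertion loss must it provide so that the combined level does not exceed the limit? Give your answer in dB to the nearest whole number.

7 dB

Everything except the blower sums to 10^(68.3/10) = 6.761e+06 in linear terms, 68.30 dB.
The limit corresponds to 10^(77.4/10) = 5.495e+07; subtracting the fixed part leaves 4.819e+07 for the blower, i.e. 76.83 dB.
Required insertion loss = 83.9 − 76.83 = 7.07 dB.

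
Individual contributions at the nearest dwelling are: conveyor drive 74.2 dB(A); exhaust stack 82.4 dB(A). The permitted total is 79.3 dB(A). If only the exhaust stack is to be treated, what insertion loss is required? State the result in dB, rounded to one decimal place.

4.7 dB

Everything except the exhaust stack sums to 10^(74.2/10) = 2.630e+07 in linear terms, 74.20 dB(A).
The limit corresponds to 10^(79.3/10) = 8.511e+07; subtracting the fixed part leaves 5.881e+07 for the exhaust stack, i.e. 77.69 dB(A).
So the exhaust stack must be reduced from 82.4 to 77.69 dB(A): IL = 4.71 dB.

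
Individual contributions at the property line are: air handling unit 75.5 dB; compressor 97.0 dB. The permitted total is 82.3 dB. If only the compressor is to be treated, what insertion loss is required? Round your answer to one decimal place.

The untreated sources together contribute 10^(75.5/10) = 3.548e+07, i.e. 75.50 dB.
To meet 82.3 dB overall, the treated compressor may contribute at most 10^(82.3/10) − 3.548e+07 = 1.343e+08, i.e. 81.28 dB.
Required insertion loss = 97.0 − 81.28 = 15.72 dB.

15.7 dB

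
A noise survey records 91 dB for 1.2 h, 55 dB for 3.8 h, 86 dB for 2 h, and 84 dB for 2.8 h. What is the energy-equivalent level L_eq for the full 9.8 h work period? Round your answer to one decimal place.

84.9 dB

Weight each interval's intensity by its duration and average over T = 9.8 h:
Σ tᵢ·10^(Lᵢ/10) = 1.2·10^(91/10) + 3.8·10^(55/10) + 2·10^(86/10) + 2.8·10^(84/10) = 3.011e+09.
L_eq = 10·log₁₀(3.011e+09/9.8) = 84.88 dB.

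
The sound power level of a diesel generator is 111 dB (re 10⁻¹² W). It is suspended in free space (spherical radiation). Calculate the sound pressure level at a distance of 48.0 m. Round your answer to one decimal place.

66.4 dB

The power spreads over a sphere of area 4π·r², so L_p = L_w − 10·log₁₀(4π·r²).
4π·r² = 2.895e+04 m², 10·log₁₀ of that is 44.617 dB.
L_p = 111 − 44.617 = 66.38 dB.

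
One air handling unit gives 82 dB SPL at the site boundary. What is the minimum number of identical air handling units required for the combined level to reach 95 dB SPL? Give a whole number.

20

The shortfall is 95 − 82 = 13.0 dB, and N units add 10·log₁₀ N, so need 10·log₁₀ N ≥ 13.0.
N ≥ 10^(13.0/10) = 19.953, so N = 20.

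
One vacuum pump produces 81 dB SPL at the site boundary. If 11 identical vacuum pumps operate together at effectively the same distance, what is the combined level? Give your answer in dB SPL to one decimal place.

L_total = L₁ + 10·log₁₀ N for N identical incoherent sources.
L_total = 81 + 10·log₁₀(11) = 81 + 10.414 = 91.41 dB SPL.

91.4 dB SPL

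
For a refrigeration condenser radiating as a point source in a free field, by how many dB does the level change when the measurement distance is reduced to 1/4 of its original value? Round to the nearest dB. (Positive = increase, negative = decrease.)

+12 dB

Point-source spreading: ΔL = −20·log₁₀(r₂/r₁).
ΔL = −20·log₁₀(0.25) = +12.04 dB.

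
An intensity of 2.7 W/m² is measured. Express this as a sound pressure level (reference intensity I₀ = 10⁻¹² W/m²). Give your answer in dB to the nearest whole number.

124 dB

Dividing by I₀ shifts the exponent by 12: I/I₀ = 2.7×10^12.
L = 10·(0.4314 + 12) = 124.31 dB.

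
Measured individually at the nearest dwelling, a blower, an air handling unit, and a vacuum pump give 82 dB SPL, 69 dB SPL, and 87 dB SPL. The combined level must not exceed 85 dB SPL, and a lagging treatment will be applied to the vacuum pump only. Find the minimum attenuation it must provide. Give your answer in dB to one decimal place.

Fixed contribution from the other sources: Σ 10^(L/10) = 10^(82/10) + 10^(69/10) = 1.664e+08 (82.21 dB SPL).
To meet 85 dB SPL overall, the treated vacuum pump may contribute at most 10^(85/10) − 1.664e+08 = 1.498e+08, i.e. 81.75 dB SPL.
Required insertion loss = 87 − 81.75 = 5.25 dB.

5.2 dB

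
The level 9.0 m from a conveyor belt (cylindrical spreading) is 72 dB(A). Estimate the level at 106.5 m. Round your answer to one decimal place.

Line-source attenuation: ΔL = 10·log₁₀(r₂/r₁) = 10·log₁₀(106.5/9.0) = 10.731 dB.
L₂ = 72 − 10·log₁₀(106.5/9.0) = 72 − 10.731 = 61.27 dB(A).

61.3 dB(A)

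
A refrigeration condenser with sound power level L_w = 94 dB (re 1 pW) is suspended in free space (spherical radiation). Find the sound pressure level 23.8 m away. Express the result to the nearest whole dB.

55 dB

The power spreads over a sphere of area 4π·r², so L_p = L_w − 10·log₁₀(4π·r²).
4π·r² = 7118 m², 10·log₁₀ of that is 38.524 dB.
L_p = 94 − 38.524 = 55.48 dB.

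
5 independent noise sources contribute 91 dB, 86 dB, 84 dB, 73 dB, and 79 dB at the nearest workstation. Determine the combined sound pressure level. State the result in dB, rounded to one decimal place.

For uncorrelated sources the intensities add, so convert each level to linear form, sum, and take 10·log₁₀ of the total.
Σ 10^(L/10) = 10^(91/10) + 10^(86/10) + 10^(84/10) + 10^(73/10) + 10^(79/10) = 2.008e+09.
L_total = 10·log₁₀(2.008e+09) = 93.03 dB.

93.0 dB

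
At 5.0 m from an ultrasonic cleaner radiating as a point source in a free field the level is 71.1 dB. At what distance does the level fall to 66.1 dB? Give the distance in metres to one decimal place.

Point-source spreading drops the level by 20·log₁₀(r₂/r₁); inverting, r₂/r₁ = 10^(ΔL/20).
r₂ = 5.0·10^((71.1−66.1)/20) = 5.0·10^(5.0/20) = 8.89 m.

8.9 m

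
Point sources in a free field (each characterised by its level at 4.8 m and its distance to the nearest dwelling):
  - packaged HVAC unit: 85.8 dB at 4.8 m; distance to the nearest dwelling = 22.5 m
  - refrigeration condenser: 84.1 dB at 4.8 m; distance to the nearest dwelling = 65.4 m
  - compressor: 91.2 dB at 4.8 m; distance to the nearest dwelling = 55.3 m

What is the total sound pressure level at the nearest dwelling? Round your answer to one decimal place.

74.6 dB

Propagate each source to the receiver with L = L_ref − 20·log₁₀(r/r_ref), then add intensities.
packaged HVAC unit: 85.8 − 20·log₁₀(22.5/4.8) = 85.8 − 13.42 = 72.38 dB.
refrigeration condenser: 84.1 − 20·log₁₀(65.4/4.8) = 84.1 − 22.69 = 61.41 dB.
compressor: 91.2 − 20·log₁₀(55.3/4.8) = 91.2 − 21.23 = 69.97 dB.
Σ 10^(L/10) = 2.862e+07 → L_total = 10·log₁₀(2.862e+07) = 74.57 dB.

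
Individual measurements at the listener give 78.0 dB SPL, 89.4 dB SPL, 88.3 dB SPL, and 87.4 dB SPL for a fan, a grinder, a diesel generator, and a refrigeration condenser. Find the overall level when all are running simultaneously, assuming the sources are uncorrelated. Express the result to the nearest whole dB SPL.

Incoherent sources combine by intensity addition: L_total = 10·log₁₀(Σ 10^(L_i/10)).
Σ 10^(L/10) = 10^(78.0/10) + 10^(89.4/10) + 10^(88.3/10) + 10^(87.4/10) = 2.160e+09.
L_total = 10·log₁₀(2.160e+09) = 93.34 dB SPL.

93 dB SPL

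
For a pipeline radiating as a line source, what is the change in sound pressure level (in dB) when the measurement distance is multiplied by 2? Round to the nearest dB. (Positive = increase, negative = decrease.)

-3 dB

With cylindrical spreading the level changes by −10·log₁₀(r₂/r₁).
ΔL = −10·log₁₀(2) = -3.01 dB.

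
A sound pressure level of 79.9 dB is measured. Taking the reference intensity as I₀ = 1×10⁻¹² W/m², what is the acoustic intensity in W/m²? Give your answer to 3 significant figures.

L = 10·log₁₀(I/I₀) ⇒ I = I₀·10^(L/10) = 10⁻¹² × 10^7.99.

9.77e-05 W/m²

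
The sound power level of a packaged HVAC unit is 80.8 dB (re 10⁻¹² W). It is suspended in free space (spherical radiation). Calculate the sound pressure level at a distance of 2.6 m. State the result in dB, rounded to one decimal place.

L_p = L_w − 10·log₁₀(4π·r²) with r = 2.6 m.
4π·r² = 84.95 m², 10·log₁₀ of that is 19.292 dB.
L_p = 80.8 − 19.292 = 61.51 dB.

61.5 dB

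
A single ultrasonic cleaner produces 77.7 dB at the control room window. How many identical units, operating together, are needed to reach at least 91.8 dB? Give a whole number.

N identical sources give L₁ + 10·log₁₀ N, so require 10·log₁₀ N ≥ 91.8 − 77.7 = 14.1 dB.
N ≥ 10^(14.1/10) = 25.704, so N = 26.

26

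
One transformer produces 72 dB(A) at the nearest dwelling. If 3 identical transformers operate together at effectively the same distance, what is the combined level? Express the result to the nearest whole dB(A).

With 3 equal, uncorrelated contributions the intensity is 3× that of one unit, giving a rise of 10·log₁₀ 3.
L_total = 72 + 10·log₁₀(3) = 72 + 4.771 = 76.77 dB(A).

77 dB(A)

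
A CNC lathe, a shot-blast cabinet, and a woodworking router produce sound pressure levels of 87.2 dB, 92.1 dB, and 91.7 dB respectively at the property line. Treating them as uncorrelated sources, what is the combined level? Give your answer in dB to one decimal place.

95.6 dB

For uncorrelated sources the intensities add, so convert each level to linear form, sum, and take 10·log₁₀ of the total.
Σ 10^(L/10) = 10^(87.2/10) + 10^(92.1/10) + 10^(91.7/10) = 3.626e+09.
L_total = 10·log₁₀(3.626e+09) = 95.59 dB.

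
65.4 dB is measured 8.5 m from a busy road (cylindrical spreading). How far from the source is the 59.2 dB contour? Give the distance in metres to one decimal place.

The 6.2 dB drop corresponds to a distance ratio of 10^(6.2/10) for a line source.
r₂ = 8.5·10^((65.4−59.2)/10) = 8.5·10^(6.2/10) = 35.43 m.

35.4 m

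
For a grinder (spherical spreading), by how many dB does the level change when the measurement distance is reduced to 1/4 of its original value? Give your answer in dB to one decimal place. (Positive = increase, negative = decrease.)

+12.0 dB

Point-source spreading: ΔL = −20·log₁₀(r₂/r₁).
ΔL = −20·log₁₀(0.25) = +12.04 dB.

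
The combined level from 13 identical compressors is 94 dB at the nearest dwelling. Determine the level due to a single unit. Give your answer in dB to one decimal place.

82.9 dB

13 equal contributions raise the level by 10·log₁₀ 13 = 11.139 dB, so each unit alone gives 94 − 11.139.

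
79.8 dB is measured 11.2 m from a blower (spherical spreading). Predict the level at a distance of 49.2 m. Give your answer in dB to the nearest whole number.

67 dB

Spherical spreading from a point source gives a 20·log₁₀(r₂/r₁) drop.
L₂ = 79.8 − 20·log₁₀(49.2/11.2) = 79.8 − 12.855 = 66.95 dB.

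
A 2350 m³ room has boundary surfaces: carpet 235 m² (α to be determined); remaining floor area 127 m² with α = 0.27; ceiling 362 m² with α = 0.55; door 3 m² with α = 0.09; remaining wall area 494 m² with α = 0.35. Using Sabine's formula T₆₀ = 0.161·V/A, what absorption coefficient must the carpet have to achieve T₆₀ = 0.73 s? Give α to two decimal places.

From T₆₀ = 0.161·V/A, the target T₆₀ = 0.73 s needs A = 0.161·2350/0.73 = 518.29 m².
Absorption from the other surfaces = 127·0.27 + 362·0.55 + 3·0.09 + 494·0.35 = 406.56 m², so the carpet must supply 111.73 m² over 235 m².
α = 111.73/235 = 0.475.

0.48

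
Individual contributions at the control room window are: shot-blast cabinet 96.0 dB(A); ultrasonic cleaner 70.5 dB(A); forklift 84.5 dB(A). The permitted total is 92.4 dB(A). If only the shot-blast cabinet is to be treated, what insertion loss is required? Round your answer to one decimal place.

The untreated sources together contribute 10^(70.5/10) + 10^(84.5/10) = 2.931e+08, i.e. 84.67 dB(A).
To meet 92.4 dB(A) overall, the treated shot-blast cabinet may contribute at most 10^(92.4/10) − 2.931e+08 = 1.445e+09, i.e. 91.60 dB(A).
Required insertion loss = 96.0 − 91.60 = 4.40 dB.

4.4 dB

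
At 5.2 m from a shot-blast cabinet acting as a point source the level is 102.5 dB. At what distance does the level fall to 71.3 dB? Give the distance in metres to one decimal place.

Point-source spreading drops the level by 20·log₁₀(r₂/r₁); inverting, r₂/r₁ = 10^(ΔL/20).
r₂ = 5.2·10^((102.5−71.3)/20) = 5.2·10^(31.2/20) = 188.80 m.

188.8 m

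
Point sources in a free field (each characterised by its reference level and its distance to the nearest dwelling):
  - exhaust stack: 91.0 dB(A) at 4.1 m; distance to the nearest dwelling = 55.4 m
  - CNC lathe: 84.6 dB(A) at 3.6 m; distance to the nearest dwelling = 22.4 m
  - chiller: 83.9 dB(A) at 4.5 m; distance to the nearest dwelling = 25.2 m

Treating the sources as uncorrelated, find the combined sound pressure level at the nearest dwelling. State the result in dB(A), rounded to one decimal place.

73.5 dB(A)

Apply inverse-square spreading to bring every level to the receiver, then sum 10^(L/10).
exhaust stack: 91.0 − 20·log₁₀(55.4/4.1) = 91.0 − 22.61 = 68.39 dB(A).
CNC lathe: 84.6 − 20·log₁₀(22.4/3.6) = 84.6 − 15.88 = 68.72 dB(A).
chiller: 83.9 − 20·log₁₀(25.2/4.5) = 83.9 − 14.96 = 68.94 dB(A).
Σ 10^(L/10) = 2.217e+07 → L_total = 10·log₁₀(2.217e+07) = 73.46 dB(A).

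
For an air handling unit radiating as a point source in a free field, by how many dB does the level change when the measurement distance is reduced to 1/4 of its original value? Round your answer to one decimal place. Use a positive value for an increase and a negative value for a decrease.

+12.0 dB

With spherical spreading the level changes by −20·log₁₀(r₂/r₁).
ΔL = −20·log₁₀(0.25) = +12.04 dB.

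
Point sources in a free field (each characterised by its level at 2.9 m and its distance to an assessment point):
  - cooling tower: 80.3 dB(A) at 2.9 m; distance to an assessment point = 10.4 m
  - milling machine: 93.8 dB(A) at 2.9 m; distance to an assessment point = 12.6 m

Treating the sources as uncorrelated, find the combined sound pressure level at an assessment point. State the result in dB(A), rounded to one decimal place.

Propagate each source to the receiver with L = L_ref − 20·log₁₀(r/r_ref), then add intensities.
cooling tower: 80.3 − 20·log₁₀(10.4/2.9) = 80.3 − 11.09 = 69.21 dB(A).
milling machine: 93.8 − 20·log₁₀(12.6/2.9) = 93.8 − 12.76 = 81.04 dB(A).
Σ 10^(L/10) = 1.354e+08 → L_total = 10·log₁₀(1.354e+08) = 81.32 dB(A).

81.3 dB(A)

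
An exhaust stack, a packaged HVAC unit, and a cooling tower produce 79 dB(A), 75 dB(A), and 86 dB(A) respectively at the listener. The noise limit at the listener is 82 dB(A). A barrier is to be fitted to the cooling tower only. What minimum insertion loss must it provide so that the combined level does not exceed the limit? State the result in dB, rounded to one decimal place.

Everything except the cooling tower sums to 10^(79/10) + 10^(75/10) = 1.111e+08 in linear terms, 80.46 dB(A).
To meet 82 dB(A) overall, the treated cooling tower may contribute at most 10^(82/10) − 1.111e+08 = 4.743e+07, i.e. 76.76 dB(A).
So the cooling tower must be reduced from 86 to 76.76 dB(A): IL = 9.24 dB.

9.2 dB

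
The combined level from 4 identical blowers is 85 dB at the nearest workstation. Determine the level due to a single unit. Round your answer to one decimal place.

Dividing the total intensity by 4 lowers the level by 10·log₁₀ 4 = 6.021 dB: L₁ = 85 − 6.021.

79.0 dB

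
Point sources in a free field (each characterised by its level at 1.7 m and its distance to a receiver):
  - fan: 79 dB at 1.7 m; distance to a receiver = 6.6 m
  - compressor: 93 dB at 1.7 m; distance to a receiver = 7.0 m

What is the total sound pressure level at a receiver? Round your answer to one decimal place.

80.9 dB

Apply inverse-square spreading to bring every level to the receiver, then sum 10^(L/10).
fan: 79 − 20·log₁₀(6.6/1.7) = 79 − 11.78 = 67.22 dB.
compressor: 93 − 20·log₁₀(7.0/1.7) = 93 − 12.29 = 80.71 dB.
Σ 10^(L/10) = 1.229e+08 → L_total = 10·log₁₀(1.229e+08) = 80.90 dB.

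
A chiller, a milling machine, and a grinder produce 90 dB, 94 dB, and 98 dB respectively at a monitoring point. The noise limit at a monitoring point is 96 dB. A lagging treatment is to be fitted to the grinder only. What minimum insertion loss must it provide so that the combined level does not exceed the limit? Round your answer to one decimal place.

Everything except the grinder sums to 10^(90/10) + 10^(94/10) = 3.512e+09 in linear terms, 95.46 dB.
The limit corresponds to 10^(96/10) = 3.981e+09; subtracting the fixed part leaves 4.692e+08 for the grinder, i.e. 86.71 dB.
Required insertion loss = 98 − 86.71 = 11.29 dB.

11.3 dB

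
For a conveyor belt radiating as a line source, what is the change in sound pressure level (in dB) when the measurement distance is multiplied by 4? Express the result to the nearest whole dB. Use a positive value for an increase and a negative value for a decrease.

-6 dB

With cylindrical spreading the level changes by −10·log₁₀(r₂/r₁).
ΔL = −10·log₁₀(4) = -6.02 dB.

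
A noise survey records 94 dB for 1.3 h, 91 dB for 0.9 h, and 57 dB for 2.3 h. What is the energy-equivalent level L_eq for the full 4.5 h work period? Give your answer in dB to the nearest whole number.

90 dB

The energy average is taken in the linear domain: L_eq = 10·log₁₀[(Σ tᵢ·10^(Lᵢ/10))/T], T = 4.5 h.
Σ tᵢ·10^(Lᵢ/10) = 1.3·10^(94/10) + 0.9·10^(91/10) + 2.3·10^(57/10) = 4.400e+09.
L_eq = 10·log₁₀(4.400e+09/4.5) = 89.90 dB.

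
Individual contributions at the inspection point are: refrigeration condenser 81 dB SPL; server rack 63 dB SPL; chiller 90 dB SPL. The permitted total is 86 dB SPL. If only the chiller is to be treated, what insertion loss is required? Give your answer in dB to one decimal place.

5.7 dB

Everything except the chiller sums to 10^(81/10) + 10^(63/10) = 1.279e+08 in linear terms, 81.07 dB SPL.
The limit corresponds to 10^(86/10) = 3.981e+08; subtracting the fixed part leaves 2.702e+08 for the chiller, i.e. 84.32 dB SPL.
Required insertion loss = 90 − 84.32 = 5.68 dB.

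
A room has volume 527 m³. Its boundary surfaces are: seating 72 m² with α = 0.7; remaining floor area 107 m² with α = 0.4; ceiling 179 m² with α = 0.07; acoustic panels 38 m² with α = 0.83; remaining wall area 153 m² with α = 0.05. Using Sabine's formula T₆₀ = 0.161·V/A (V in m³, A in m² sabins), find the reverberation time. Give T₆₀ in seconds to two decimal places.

A = Σ Sᵢαᵢ = 72·0.7 + 107·0.4 + 179·0.07 + 38·0.83 + 153·0.05 = 144.92 m².
T₆₀ = 0.161 × 527 / 144.92 = 0.585 s.

0.59 s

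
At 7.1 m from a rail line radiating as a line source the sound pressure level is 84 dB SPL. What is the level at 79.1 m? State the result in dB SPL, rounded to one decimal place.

For a line source, L₂ = L₁ − 10·log₁₀(r₂/r₁).
L₂ = 84 − 10·log₁₀(79.1/7.1) = 84 − 10.469 = 73.53 dB SPL.

73.5 dB SPL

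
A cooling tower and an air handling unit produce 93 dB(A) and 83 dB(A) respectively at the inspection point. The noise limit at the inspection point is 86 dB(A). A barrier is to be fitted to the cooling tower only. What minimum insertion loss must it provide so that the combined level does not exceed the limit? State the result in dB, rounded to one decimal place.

10.0 dB

The untreated sources together contribute 10^(83/10) = 1.995e+08, i.e. 83.00 dB(A).
The limit corresponds to 10^(86/10) = 3.981e+08; subtracting the fixed part leaves 1.986e+08 for the cooling tower, i.e. 82.98 dB(A).
Required insertion loss = 93 − 82.98 = 10.02 dB.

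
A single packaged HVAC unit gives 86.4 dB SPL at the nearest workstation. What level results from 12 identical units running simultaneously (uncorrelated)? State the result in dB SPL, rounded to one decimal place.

L_total = L₁ + 10·log₁₀ N for N identical incoherent sources.
L_total = 86.4 + 10·log₁₀(12) = 86.4 + 10.792 = 97.19 dB SPL.

97.2 dB SPL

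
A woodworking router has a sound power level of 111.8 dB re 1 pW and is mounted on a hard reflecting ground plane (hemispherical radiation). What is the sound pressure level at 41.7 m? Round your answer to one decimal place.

Free-field hemispherical radiation: L_p = L_w − 10·log₁₀(2π·r²), r = 41.7 m.
2π·r² = 1.093e+04 m², 10·log₁₀ of that is 40.385 dB.
L_p = 111.8 − 40.385 = 71.42 dB.

71.4 dB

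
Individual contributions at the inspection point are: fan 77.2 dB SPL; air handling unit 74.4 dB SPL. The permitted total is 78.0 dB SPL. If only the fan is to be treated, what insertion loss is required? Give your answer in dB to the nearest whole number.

2 dB

The untreated sources together contribute 10^(74.4/10) = 2.754e+07, i.e. 74.40 dB SPL.
The limit corresponds to 10^(78.0/10) = 6.310e+07; subtracting the fixed part leaves 3.555e+07 for the fan, i.e. 75.51 dB SPL.
So the fan must be reduced from 77.2 to 75.51 dB SPL: IL = 1.69 dB.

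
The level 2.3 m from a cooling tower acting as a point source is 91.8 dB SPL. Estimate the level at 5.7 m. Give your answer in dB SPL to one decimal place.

83.9 dB SPL

Spherical spreading from a point source gives a 20·log₁₀(r₂/r₁) drop.
L₂ = 91.8 − 20·log₁₀(5.7/2.3) = 91.8 − 7.883 = 83.92 dB SPL.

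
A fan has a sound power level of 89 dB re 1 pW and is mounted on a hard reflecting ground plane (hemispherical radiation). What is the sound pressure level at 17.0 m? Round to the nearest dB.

Free-field hemispherical radiation: L_p = L_w − 10·log₁₀(2π·r²), r = 17.0 m.
2π·r² = 1816 m², 10·log₁₀ of that is 32.591 dB.
L_p = 89 − 32.591 = 56.41 dB.

56 dB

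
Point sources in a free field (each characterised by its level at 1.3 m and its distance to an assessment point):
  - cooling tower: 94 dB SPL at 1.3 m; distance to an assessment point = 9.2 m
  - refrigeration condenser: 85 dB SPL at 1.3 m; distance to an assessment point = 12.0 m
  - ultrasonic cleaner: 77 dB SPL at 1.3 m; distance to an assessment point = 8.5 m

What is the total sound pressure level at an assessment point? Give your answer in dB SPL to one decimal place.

First find each source's level at the receiver (point-source: −20·log₁₀(r/r_ref)), then combine on an intensity basis.
cooling tower: 94 − 20·log₁₀(9.2/1.3) = 94 − 17.00 = 77.00 dB SPL.
refrigeration condenser: 85 − 20·log₁₀(12.0/1.3) = 85 − 19.30 = 65.70 dB SPL.
ultrasonic cleaner: 77 − 20·log₁₀(8.5/1.3) = 77 − 16.31 = 60.69 dB SPL.
Σ 10^(L/10) = 5.504e+07 → L_total = 10·log₁₀(5.504e+07) = 77.41 dB SPL.

77.4 dB SPL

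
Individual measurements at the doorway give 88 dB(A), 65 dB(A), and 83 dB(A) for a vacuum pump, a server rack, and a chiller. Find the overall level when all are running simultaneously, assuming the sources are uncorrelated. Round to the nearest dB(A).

89 dB(A)

Incoherent sources combine by intensity addition: L_total = 10·log₁₀(Σ 10^(L_i/10)).
Σ 10^(L/10) = 10^(88/10) + 10^(65/10) + 10^(83/10) = 8.336e+08.
L_total = 10·log₁₀(8.336e+08) = 89.21 dB(A).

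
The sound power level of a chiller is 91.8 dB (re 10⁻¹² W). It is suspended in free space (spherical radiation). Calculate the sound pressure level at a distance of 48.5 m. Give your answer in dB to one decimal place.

The power spreads over a sphere of area 4π·r², so L_p = L_w − 10·log₁₀(4π·r²).
4π·r² = 2.956e+04 m², 10·log₁₀ of that is 44.707 dB.
L_p = 91.8 − 44.707 = 47.09 dB.

47.1 dB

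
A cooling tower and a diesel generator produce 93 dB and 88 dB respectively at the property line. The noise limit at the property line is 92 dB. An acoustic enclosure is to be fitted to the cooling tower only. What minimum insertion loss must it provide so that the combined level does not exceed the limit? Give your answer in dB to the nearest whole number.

3 dB

Everything except the cooling tower sums to 10^(88/10) = 6.310e+08 in linear terms, 88.00 dB.
The limit corresponds to 10^(92/10) = 1.585e+09; subtracting the fixed part leaves 9.539e+08 for the cooling tower, i.e. 89.80 dB.
Required insertion loss = 93 − 89.80 = 3.20 dB.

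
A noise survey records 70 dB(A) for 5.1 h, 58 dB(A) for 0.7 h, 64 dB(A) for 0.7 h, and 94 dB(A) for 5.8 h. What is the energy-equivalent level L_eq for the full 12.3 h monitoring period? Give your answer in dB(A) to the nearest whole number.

The energy average is taken in the linear domain: L_eq = 10·log₁₀[(Σ tᵢ·10^(Lᵢ/10))/T], T = 12.3 h.
Σ tᵢ·10^(Lᵢ/10) = 5.1·10^(70/10) + 0.7·10^(58/10) + 0.7·10^(64/10) + 5.8·10^(94/10) = 1.462e+10.
L_eq = 10·log₁₀(1.462e+10/12.3) = 90.75 dB(A).

91 dB(A)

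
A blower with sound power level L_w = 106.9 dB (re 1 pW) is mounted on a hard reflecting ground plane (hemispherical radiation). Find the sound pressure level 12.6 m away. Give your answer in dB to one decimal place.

76.9 dB

L_p = L_w − 10·log₁₀(2π·r²) with r = 12.6 m.
2π·r² = 997.5 m², 10·log₁₀ of that is 29.989 dB.
L_p = 106.9 − 29.989 = 76.91 dB.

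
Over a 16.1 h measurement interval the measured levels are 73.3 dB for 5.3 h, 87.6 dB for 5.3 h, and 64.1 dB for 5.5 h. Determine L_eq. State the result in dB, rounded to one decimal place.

Weight each interval's intensity by its duration and average over T = 16.1 h:
Σ tᵢ·10^(Lᵢ/10) = 5.3·10^(73.3/10) + 5.3·10^(87.6/10) + 5.5·10^(64.1/10) = 3.177e+09.
L_eq = 10·log₁₀(3.177e+09/16.1) = 82.95 dB.

83.0 dB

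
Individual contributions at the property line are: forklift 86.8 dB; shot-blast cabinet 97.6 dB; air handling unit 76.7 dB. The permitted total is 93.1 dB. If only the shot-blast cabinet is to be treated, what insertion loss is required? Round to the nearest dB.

6 dB

The untreated sources together contribute 10^(86.8/10) + 10^(76.7/10) = 5.254e+08, i.e. 87.20 dB.
To meet 93.1 dB overall, the treated shot-blast cabinet may contribute at most 10^(93.1/10) − 5.254e+08 = 1.516e+09, i.e. 91.81 dB.
So the shot-blast cabinet must be reduced from 97.6 to 91.81 dB: IL = 5.79 dB.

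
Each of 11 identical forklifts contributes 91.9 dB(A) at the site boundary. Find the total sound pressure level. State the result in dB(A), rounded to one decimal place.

N identical incoherent sources raise the level by 10·log₁₀ N.
L_total = 91.9 + 10·log₁₀(11) = 91.9 + 10.414 = 102.31 dB(A).

102.3 dB(A)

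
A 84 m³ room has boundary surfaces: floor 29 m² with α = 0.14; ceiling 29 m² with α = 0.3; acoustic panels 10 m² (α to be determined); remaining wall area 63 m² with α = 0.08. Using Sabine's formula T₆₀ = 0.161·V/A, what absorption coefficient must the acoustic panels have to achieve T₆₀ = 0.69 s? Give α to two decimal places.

From T₆₀ = 0.161·V/A, the target T₆₀ = 0.69 s needs A = 0.161·84/0.69 = 19.60 m².
Absorption from the other surfaces = 29·0.14 + 29·0.3 + 63·0.08 = 17.80 m², so the acoustic panels must supply 1.80 m² over 10 m².
α = 1.80/10 = 0.180.

0.18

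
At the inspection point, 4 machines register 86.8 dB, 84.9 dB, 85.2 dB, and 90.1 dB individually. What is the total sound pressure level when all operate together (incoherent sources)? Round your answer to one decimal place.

Incoherent sources combine by intensity addition: L_total = 10·log₁₀(Σ 10^(L_i/10)).
Σ 10^(L/10) = 10^(86.8/10) + 10^(84.9/10) + 10^(85.2/10) + 10^(90.1/10) = 2.142e+09.
L_total = 10·log₁₀(2.142e+09) = 93.31 dB.

93.3 dB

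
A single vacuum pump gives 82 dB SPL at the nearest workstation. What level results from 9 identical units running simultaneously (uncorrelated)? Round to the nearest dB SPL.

With 9 equal, uncorrelated contributions the intensity is 9× that of one unit, giving a rise of 10·log₁₀ 9.
L_total = 82 + 10·log₁₀(9) = 82 + 9.542 = 91.54 dB SPL.

92 dB SPL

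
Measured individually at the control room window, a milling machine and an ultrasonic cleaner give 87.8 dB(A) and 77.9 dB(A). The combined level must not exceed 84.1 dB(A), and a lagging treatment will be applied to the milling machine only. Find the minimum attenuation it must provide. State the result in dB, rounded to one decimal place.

Everything except the milling machine sums to 10^(77.9/10) = 6.166e+07 in linear terms, 77.90 dB(A).
To meet 84.1 dB(A) overall, the treated milling machine may contribute at most 10^(84.1/10) − 6.166e+07 = 1.954e+08, i.e. 82.91 dB(A).
So the milling machine must be reduced from 87.8 to 82.91 dB(A): IL = 4.89 dB.

4.9 dB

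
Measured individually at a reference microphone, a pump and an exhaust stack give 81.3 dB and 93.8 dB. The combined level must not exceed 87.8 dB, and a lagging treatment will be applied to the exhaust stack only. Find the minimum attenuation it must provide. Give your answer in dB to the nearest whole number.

7 dB

The untreated sources together contribute 10^(81.3/10) = 1.349e+08, i.e. 81.30 dB.
The limit corresponds to 10^(87.8/10) = 6.026e+08; subtracting the fixed part leaves 4.677e+08 for the exhaust stack, i.e. 86.70 dB.
So the exhaust stack must be reduced from 93.8 to 86.70 dB: IL = 7.10 dB.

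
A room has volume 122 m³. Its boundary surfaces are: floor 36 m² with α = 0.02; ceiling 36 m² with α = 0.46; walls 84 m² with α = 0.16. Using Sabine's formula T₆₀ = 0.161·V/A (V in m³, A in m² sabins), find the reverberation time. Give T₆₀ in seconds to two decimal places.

A = Σ Sᵢαᵢ = 36·0.02 + 36·0.46 + 84·0.16 = 30.72 m².
T₆₀ = 0.161 × 122 / 30.72 = 0.639 s.

0.64 s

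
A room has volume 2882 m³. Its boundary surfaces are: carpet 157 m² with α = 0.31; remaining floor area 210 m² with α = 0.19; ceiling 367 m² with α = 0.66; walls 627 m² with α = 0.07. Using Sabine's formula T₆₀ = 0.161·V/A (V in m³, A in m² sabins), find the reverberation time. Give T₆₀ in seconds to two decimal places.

Summing Sᵢαᵢ: 157·0.31 + 210·0.19 + 367·0.66 + 627·0.07 = 374.68 m².
T₆₀ = 0.161 × 2882 / 374.68 = 1.238 s.

1.24 s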